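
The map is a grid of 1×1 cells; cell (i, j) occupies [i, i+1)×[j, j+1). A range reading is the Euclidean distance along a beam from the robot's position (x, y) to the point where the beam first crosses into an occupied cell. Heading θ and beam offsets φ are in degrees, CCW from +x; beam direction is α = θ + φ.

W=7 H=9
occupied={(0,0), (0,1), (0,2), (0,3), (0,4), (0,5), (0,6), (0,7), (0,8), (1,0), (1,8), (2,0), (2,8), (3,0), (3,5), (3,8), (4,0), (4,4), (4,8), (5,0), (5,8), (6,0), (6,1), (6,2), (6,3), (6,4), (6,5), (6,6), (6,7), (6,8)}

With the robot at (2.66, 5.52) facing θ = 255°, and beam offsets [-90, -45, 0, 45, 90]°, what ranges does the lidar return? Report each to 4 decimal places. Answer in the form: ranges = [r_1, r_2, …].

ranges = [1.7186, 1.9168, 4.6794, 5.2192, 0.3520]

beam 1: φ=-90°, α=165°
  d=(-0.9659,0.2588)  start (2,5)  tX=0.6833 tY=1.8546  stride 1/|dx|=1.0353 1/|dy|=3.8637
    cross x-line → (1,5), t=0.6833
    cross x-line → (0,5), t=1.7186 (wall)
  → r_1 = 1.7186
beam 2: φ=-45°, α=210°
  d=(-0.8660,-0.5000)  start (2,5)  tX=0.7621 tY=1.0400  stride 1/|dx|=1.1547 1/|dy|=2.0000
    cross x-line → (1,5), t=0.7621
    cross y-line → (1,4), t=1.0400
    cross x-line → (0,4), t=1.9168 (wall)
  → r_2 = 1.9168
beam 3: φ=0°, α=255°
  d=(-0.2588,-0.9659)  start (2,5)  tX=2.5500 tY=0.5383  stride 1/|dx|=3.8637 1/|dy|=1.0353
    cross y-line → (2,4), t=0.5383
    cross y-line → (2,3), t=1.5736
    cross x-line → (1,3), t=2.5500
    cross y-line → (1,2), t=2.6089
    cross y-line → (1,1), t=3.6442
    cross y-line → (1,0), t=4.6794 (wall)
  → r_3 = 4.6794
beam 4: φ=45°, α=300°
  d=(0.5000,-0.8660)  start (2,5)  tX=0.6800 tY=0.6004  stride 1/|dx|=2.0000 1/|dy|=1.1547
    cross y-line → (2,4), t=0.6004
    cross x-line → (3,4), t=0.6800
    cross y-line → (3,3), t=1.7551
    cross x-line → (4,3), t=2.6800
    cross y-line → (4,2), t=2.9098
    cross y-line → (4,1), t=4.0645
    cross x-line → (5,1), t=4.6800
    cross y-line → (5,0), t=5.2192 (wall)
  → r_4 = 5.2192
beam 5: φ=90°, α=345°
  d=(0.9659,-0.2588)  start (2,5)  tX=0.3520 tY=2.0091  stride 1/|dx|=1.0353 1/|dy|=3.8637
    cross x-line → (3,5), t=0.3520 (wall)
  → r_5 = 0.3520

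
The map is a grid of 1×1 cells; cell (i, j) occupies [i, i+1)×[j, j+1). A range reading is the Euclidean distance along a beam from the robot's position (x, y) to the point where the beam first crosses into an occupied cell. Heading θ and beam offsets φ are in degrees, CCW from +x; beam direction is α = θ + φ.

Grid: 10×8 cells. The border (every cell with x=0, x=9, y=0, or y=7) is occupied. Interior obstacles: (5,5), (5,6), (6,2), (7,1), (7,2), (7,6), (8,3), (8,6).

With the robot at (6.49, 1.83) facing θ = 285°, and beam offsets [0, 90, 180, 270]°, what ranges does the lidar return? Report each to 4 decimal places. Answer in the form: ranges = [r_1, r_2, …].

ranges = [0.8593, 0.5280, 0.1760, 3.2069]

beam 1: φ=0°, α=285°
  direction (0.2588, -0.9659); cell (6,1); t to first gridline: x 1.9705, y 0.8593 (then +3.8637 / +1.0353)
    (6,0) via y @ 0.8593  # hit
  → r_1 = 0.8593
beam 2: φ=90°, α=15°
  direction (0.9659, 0.2588); cell (6,1); t to first gridline: x 0.5280, y 0.6568 (then +1.0353 / +3.8637)
    (7,1) via x @ 0.5280  # hit
  → r_2 = 0.5280
beam 3: φ=180°, α=105°
  direction (-0.2588, 0.9659); cell (6,1); t to first gridline: x 1.8932, y 0.1760 (then +3.8637 / +1.0353)
    (6,2) via y @ 0.1760  # hit
  → r_3 = 0.1760
beam 4: φ=270°, α=195°
  direction (-0.9659, -0.2588); cell (6,1); t to first gridline: x 0.5073, y 3.2069 (then +1.0353 / +3.8637)
    (5,1) via x @ 0.5073
    (4,1) via x @ 1.5426
    (3,1) via x @ 2.5778
    (3,0) via y @ 3.2069  # hit
  → r_4 = 3.2069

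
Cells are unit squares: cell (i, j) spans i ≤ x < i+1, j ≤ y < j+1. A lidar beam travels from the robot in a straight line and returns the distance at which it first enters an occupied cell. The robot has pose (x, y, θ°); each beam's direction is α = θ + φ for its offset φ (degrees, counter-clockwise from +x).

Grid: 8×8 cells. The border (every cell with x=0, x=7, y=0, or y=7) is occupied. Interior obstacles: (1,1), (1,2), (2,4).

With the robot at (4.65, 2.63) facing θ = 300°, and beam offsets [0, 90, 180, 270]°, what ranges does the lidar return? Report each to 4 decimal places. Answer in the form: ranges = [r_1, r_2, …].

ranges = [1.8822, 2.7135, 5.0460, 3.0600]

beam 1: φ=0°, α=300°
  dir = (cos 300°, sin 300°) = (0.5000, -0.8660); from cell (4,2)
  next x-line at t=0.7000, next y-line at t=0.7275; Δt_x=2.0000, Δt_y=1.1547
    x: enter (5,2) at t=0.7000
    y: enter (5,1) at t=0.7275
    y: enter (5,0) at t=1.8822 ← occupied
  → r_1 = 1.8822
beam 2: φ=90°, α=30°
  dir = (cos 30°, sin 30°) = (0.8660, 0.5000); from cell (4,2)
  next x-line at t=0.4041, next y-line at t=0.7400; Δt_x=1.1547, Δt_y=2.0000
    x: enter (5,2) at t=0.4041
    y: enter (5,3) at t=0.7400
    x: enter (6,3) at t=1.5588
    x: enter (7,3) at t=2.7135 ← occupied
  → r_2 = 2.7135
beam 3: φ=180°, α=120°
  dir = (cos 120°, sin 120°) = (-0.5000, 0.8660); from cell (4,2)
  next x-line at t=1.3000, next y-line at t=0.4272; Δt_x=2.0000, Δt_y=1.1547
    y: enter (4,3) at t=0.4272
    x: enter (3,3) at t=1.3000
    y: enter (3,4) at t=1.5819
    y: enter (3,5) at t=2.7366
    x: enter (2,5) at t=3.3000
    y: enter (2,6) at t=3.8913
    y: enter (2,7) at t=5.0460 ← occupied
  → r_3 = 5.0460
beam 4: φ=270°, α=210°
  dir = (cos 210°, sin 210°) = (-0.8660, -0.5000); from cell (4,2)
  next x-line at t=0.7506, next y-line at t=1.2600; Δt_x=1.1547, Δt_y=2.0000
    x: enter (3,2) at t=0.7506
    y: enter (3,1) at t=1.2600
    x: enter (2,1) at t=1.9053
    x: enter (1,1) at t=3.0600 ← occupied
  → r_4 = 3.0600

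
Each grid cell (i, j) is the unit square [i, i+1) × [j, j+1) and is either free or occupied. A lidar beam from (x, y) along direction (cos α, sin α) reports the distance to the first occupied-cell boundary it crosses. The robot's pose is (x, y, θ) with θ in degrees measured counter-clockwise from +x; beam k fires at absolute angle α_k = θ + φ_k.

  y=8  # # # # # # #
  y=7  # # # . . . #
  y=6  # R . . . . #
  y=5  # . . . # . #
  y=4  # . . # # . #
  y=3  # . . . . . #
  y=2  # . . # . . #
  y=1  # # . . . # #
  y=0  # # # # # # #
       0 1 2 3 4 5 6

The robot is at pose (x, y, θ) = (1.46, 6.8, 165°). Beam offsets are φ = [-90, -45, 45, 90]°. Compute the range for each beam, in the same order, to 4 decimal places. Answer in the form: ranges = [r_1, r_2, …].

ranges = [0.2071, 0.2309, 0.5312, 1.7773]

beam 1: φ=-90°, α=75°
  direction (0.2588, 0.9659); cell (1,6); t to first gridline: x 2.0864, y 0.2071 (then +3.8637 / +1.0353)
    (1,7) via y @ 0.2071  # hit
  → r_1 = 0.2071
beam 2: φ=-45°, α=120°
  direction (-0.5000, 0.8660); cell (1,6); t to first gridline: x 0.9200, y 0.2309 (then +2.0000 / +1.1547)
    (1,7) via y @ 0.2309  # hit
  → r_2 = 0.2309
beam 3: φ=45°, α=210°
  direction (-0.8660, -0.5000); cell (1,6); t to first gridline: x 0.5312, y 1.6000 (then +1.1547 / +2.0000)
    (0,6) via x @ 0.5312  # hit
  → r_3 = 0.5312
beam 4: φ=90°, α=255°
  direction (-0.2588, -0.9659); cell (1,6); t to first gridline: x 1.7773, y 0.8282 (then +3.8637 / +1.0353)
    (1,5) via y @ 0.8282
    (0,5) via x @ 1.7773  # hit
  → r_4 = 1.7773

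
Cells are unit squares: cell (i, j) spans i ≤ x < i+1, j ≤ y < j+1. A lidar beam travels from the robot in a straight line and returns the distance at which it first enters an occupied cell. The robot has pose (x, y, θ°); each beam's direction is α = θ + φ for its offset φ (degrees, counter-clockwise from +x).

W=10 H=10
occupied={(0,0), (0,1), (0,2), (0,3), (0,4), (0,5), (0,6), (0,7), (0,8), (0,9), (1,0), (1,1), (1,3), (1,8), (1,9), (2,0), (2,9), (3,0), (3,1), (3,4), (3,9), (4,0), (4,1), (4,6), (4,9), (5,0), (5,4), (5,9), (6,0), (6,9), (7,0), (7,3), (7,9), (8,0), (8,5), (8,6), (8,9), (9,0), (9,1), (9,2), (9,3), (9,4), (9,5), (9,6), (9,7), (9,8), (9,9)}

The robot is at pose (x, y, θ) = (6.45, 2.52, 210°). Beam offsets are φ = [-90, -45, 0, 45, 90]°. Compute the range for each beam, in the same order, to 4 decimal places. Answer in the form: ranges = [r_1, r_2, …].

ranges = [1.7090, 4.6070, 1.6743, 1.5736, 1.7551]

beam 1: φ=-90°, α=120°
  direction (-0.5000, 0.8660); cell (6,2); t to first gridline: x 0.9000, y 0.5543 (then +2.0000 / +1.1547)
    (6,3) via y @ 0.5543
    (5,3) via x @ 0.9000
    (5,4) via y @ 1.7090  # hit
  → r_1 = 1.7090
beam 2: φ=-45°, α=165°
  direction (-0.9659, 0.2588); cell (6,2); t to first gridline: x 0.4659, y 1.8546 (then +1.0353 / +3.8637)
    (5,2) via x @ 0.4659
    (4,2) via x @ 1.5012
    (4,3) via y @ 1.8546
    (3,3) via x @ 2.5364
    (2,3) via x @ 3.5717
    (1,3) via x @ 4.6070  # hit
  → r_2 = 4.6070
beam 3: φ=0°, α=210°
  direction (-0.8660, -0.5000); cell (6,2); t to first gridline: x 0.5196, y 1.0400 (then +1.1547 / +2.0000)
    (5,2) via x @ 0.5196
    (5,1) via y @ 1.0400
    (4,1) via x @ 1.6743  # hit
  → r_3 = 1.6743
beam 4: φ=45°, α=255°
  direction (-0.2588, -0.9659); cell (6,2); t to first gridline: x 1.7387, y 0.5383 (then +3.8637 / +1.0353)
    (6,1) via y @ 0.5383
    (6,0) via y @ 1.5736  # hit
  → r_4 = 1.5736
beam 5: φ=90°, α=300°
  direction (0.5000, -0.8660); cell (6,2); t to first gridline: x 1.1000, y 0.6004 (then +2.0000 / +1.1547)
    (6,1) via y @ 0.6004
    (7,1) via x @ 1.1000
    (7,0) via y @ 1.7551  # hit
  → r_5 = 1.7551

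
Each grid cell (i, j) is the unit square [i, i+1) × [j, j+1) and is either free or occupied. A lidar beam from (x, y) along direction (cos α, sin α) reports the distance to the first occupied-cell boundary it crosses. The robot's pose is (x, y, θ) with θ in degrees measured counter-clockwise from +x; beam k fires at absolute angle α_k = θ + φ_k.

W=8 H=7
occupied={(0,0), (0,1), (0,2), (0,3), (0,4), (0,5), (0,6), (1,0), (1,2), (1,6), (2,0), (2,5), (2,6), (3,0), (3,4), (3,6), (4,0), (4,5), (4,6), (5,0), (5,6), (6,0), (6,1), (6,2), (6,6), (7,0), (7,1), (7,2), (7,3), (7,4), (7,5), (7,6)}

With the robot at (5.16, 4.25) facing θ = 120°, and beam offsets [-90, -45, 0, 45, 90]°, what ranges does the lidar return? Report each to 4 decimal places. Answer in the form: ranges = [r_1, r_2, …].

beam 1: φ=-90°, α=30°
  d=(0.8660,0.5000)  start (5,4)  tX=0.9699 tY=1.5000  stride 1/|dx|=1.1547 1/|dy|=2.0000
    cross x-line → (6,4), t=0.9699
    cross y-line → (6,5), t=1.5000
    cross x-line → (7,5), t=2.1246 (wall)
  → r_1 = 2.1246
beam 2: φ=-45°, α=75°
  d=(0.2588,0.9659)  start (5,4)  tX=3.2455 tY=0.7765  stride 1/|dx|=3.8637 1/|dy|=1.0353
    cross y-line → (5,5), t=0.7765
    cross y-line → (5,6), t=1.8117 (wall)
  → r_2 = 1.8117
beam 3: φ=0°, α=120°
  d=(-0.5000,0.8660)  start (5,4)  tX=0.3200 tY=0.8660  stride 1/|dx|=2.0000 1/|dy|=1.1547
    cross x-line → (4,4), t=0.3200
    cross y-line → (4,5), t=0.8660 (wall)
  → r_3 = 0.8660
beam 4: φ=45°, α=165°
  d=(-0.9659,0.2588)  start (5,4)  tX=0.1656 tY=2.8978  stride 1/|dx|=1.0353 1/|dy|=3.8637
    cross x-line → (4,4), t=0.1656
    cross x-line → (3,4), t=1.2009 (wall)
  → r_4 = 1.2009
beam 5: φ=90°, α=210°
  d=(-0.8660,-0.5000)  start (5,4)  tX=0.1848 tY=0.5000  stride 1/|dx|=1.1547 1/|dy|=2.0000
    cross x-line → (4,4), t=0.1848
    cross y-line → (4,3), t=0.5000
    cross x-line → (3,3), t=1.3395
    cross x-line → (2,3), t=2.4942
    cross y-line → (2,2), t=2.5000
    cross x-line → (1,2), t=3.6489 (wall)
  → r_5 = 3.6489

ranges = [2.1246, 1.8117, 0.8660, 1.2009, 3.6489]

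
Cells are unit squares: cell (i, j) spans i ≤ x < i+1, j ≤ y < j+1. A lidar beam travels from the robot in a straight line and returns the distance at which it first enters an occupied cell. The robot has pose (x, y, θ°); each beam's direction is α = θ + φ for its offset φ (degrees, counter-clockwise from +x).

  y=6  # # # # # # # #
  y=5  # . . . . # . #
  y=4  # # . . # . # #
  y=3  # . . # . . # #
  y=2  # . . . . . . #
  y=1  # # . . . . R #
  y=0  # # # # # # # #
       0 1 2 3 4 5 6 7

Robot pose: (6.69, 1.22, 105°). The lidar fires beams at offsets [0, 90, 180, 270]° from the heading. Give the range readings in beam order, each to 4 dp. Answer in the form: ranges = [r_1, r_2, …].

beam 1: φ=0°, α=105°
  dir = (cos 105°, sin 105°) = (-0.2588, 0.9659); from cell (6,1)
  next x-line at t=2.6660, next y-line at t=0.8075; Δt_x=3.8637, Δt_y=1.0353
    y: enter (6,2) at t=0.8075
    y: enter (6,3) at t=1.8428 ← occupied
  → r_1 = 1.8428
beam 2: φ=90°, α=195°
  dir = (cos 195°, sin 195°) = (-0.9659, -0.2588); from cell (6,1)
  next x-line at t=0.7143, next y-line at t=0.8500; Δt_x=1.0353, Δt_y=3.8637
    x: enter (5,1) at t=0.7143
    y: enter (5,0) at t=0.8500 ← occupied
  → r_2 = 0.8500
beam 3: φ=180°, α=285°
  dir = (cos 285°, sin 285°) = (0.2588, -0.9659); from cell (6,1)
  next x-line at t=1.1977, next y-line at t=0.2278; Δt_x=3.8637, Δt_y=1.0353
    y: enter (6,0) at t=0.2278 ← occupied
  → r_3 = 0.2278
beam 4: φ=270°, α=15°
  dir = (cos 15°, sin 15°) = (0.9659, 0.2588); from cell (6,1)
  next x-line at t=0.3209, next y-line at t=3.0137; Δt_x=1.0353, Δt_y=3.8637
    x: enter (7,1) at t=0.3209 ← occupied
  → r_4 = 0.3209

ranges = [1.8428, 0.8500, 0.2278, 0.3209]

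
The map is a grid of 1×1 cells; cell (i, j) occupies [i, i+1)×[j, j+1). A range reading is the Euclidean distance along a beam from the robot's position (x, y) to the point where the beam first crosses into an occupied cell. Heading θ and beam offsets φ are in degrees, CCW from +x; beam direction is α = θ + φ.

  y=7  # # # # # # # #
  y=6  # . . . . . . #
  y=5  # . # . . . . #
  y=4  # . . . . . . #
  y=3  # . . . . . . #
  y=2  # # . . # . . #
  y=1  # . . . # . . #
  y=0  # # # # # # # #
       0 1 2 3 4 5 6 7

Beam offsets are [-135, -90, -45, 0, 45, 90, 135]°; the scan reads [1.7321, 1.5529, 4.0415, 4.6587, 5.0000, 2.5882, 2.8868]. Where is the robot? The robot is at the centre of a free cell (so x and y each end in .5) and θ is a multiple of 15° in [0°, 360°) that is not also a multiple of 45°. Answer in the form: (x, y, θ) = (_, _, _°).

(x, y, θ) = (4.5, 5.5, 255°)

The pose lattice has 32·16 = 512 candidates. Test each by forward raycasting.
  (3.5, 2.5, 105°): beam 1 = 0.5774 ≠ 1.7321 ✗
  (1.5, 1.5, 210°): beam 1 = 0.5176 ≠ 1.7321 ✗
  (6.5, 4.5, 240°): beam 1 = 2.5882 ≠ 1.7321 ✗
  …
  (4.5, 5.5, 255°): r_1=1.7321, r_2=1.5529, r_3=4.0415, r_4=4.6587, r_5=5.0000, r_6=2.5882, r_7=2.8868 — all match ✓
Only this pose fits every beam.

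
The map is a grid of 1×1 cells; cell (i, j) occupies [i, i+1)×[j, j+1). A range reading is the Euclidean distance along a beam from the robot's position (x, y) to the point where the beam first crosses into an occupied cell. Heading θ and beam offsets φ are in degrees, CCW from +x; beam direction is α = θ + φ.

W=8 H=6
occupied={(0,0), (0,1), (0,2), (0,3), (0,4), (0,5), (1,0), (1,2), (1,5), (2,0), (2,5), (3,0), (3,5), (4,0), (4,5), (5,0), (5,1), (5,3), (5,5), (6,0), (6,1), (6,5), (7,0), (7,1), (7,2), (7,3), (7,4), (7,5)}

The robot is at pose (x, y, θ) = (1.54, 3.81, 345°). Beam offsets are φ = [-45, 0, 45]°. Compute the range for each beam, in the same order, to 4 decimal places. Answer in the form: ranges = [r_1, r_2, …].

ranges = [3.2447, 5.6526, 2.3800]

beam 1: φ=-45°, α=300°
  cosα=0.5000 sinα=-0.8660 | (1,3) | tMaxX 0.9200 tMaxY 0.9353 | tΔX 2.0000 tΔY 1.1547
    t=0.9200 [x] (2,3)
    t=0.9353 [y] (2,2)
    t=2.0900 [y] (2,1)
    t=2.9200 [x] (3,1)
    t=3.2447 [y] (3,0) — stop
  → r_1 = 3.2447
beam 2: φ=0°, α=345°
  cosα=0.9659 sinα=-0.2588 | (1,3) | tMaxX 0.4762 tMaxY 3.1296 | tΔX 1.0353 tΔY 3.8637
    t=0.4762 [x] (2,3)
    t=1.5115 [x] (3,3)
    t=2.5468 [x] (4,3)
    t=3.1296 [y] (4,2)
    t=3.5821 [x] (5,2)
    t=4.6173 [x] (6,2)
    t=5.6526 [x] (7,2) — stop
  → r_2 = 5.6526
beam 3: φ=45°, α=30°
  cosα=0.8660 sinα=0.5000 | (1,3) | tMaxX 0.5312 tMaxY 0.3800 | tΔX 1.1547 tΔY 2.0000
    t=0.3800 [y] (1,4)
    t=0.5312 [x] (2,4)
    t=1.6859 [x] (3,4)
    t=2.3800 [y] (3,5) — stop
  → r_3 = 2.3800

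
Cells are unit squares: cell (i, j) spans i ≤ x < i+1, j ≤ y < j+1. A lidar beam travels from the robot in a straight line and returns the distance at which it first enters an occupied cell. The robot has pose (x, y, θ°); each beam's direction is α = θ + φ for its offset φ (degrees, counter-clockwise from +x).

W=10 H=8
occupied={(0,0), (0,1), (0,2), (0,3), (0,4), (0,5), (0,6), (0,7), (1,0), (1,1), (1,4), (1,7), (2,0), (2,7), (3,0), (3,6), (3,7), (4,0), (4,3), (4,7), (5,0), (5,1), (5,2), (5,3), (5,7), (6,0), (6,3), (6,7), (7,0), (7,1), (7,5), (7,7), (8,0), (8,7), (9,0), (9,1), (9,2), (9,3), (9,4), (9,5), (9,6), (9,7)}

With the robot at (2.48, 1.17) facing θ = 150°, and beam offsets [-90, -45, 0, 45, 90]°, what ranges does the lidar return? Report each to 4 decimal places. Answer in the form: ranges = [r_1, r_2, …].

beam 1: φ=-90°, α=60°
  cosα=0.5000 sinα=0.8660 | (2,1) | tMaxX 1.0400 tMaxY 0.9584 | tΔX 2.0000 tΔY 1.1547
    t=0.9584 [y] (2,2)
    t=1.0400 [x] (3,2)
    t=2.1131 [y] (3,3)
    t=3.0400 [x] (4,3) — stop
  → r_1 = 3.0400
beam 2: φ=-45°, α=105°
  cosα=-0.2588 sinα=0.9659 | (2,1) | tMaxX 1.8546 tMaxY 0.8593 | tΔX 3.8637 tΔY 1.0353
    t=0.8593 [y] (2,2)
    t=1.8546 [x] (1,2)
    t=1.8946 [y] (1,3)
    t=2.9298 [y] (1,4) — stop
  → r_2 = 2.9298
beam 3: φ=0°, α=150°
  cosα=-0.8660 sinα=0.5000 | (2,1) | tMaxX 0.5543 tMaxY 1.6600 | tΔX 1.1547 tΔY 2.0000
    t=0.5543 [x] (1,1) — stop
  → r_3 = 0.5543
beam 4: φ=45°, α=195°
  cosα=-0.9659 sinα=-0.2588 | (2,1) | tMaxX 0.4969 tMaxY 0.6568 | tΔX 1.0353 tΔY 3.8637
    t=0.4969 [x] (1,1) — stop
  → r_4 = 0.4969
beam 5: φ=90°, α=240°
  cosα=-0.5000 sinα=-0.8660 | (2,1) | tMaxX 0.9600 tMaxY 0.1963 | tΔX 2.0000 tΔY 1.1547
    t=0.1963 [y] (2,0) — stop
  → r_5 = 0.1963

ranges = [3.0400, 2.9298, 0.5543, 0.4969, 0.1963]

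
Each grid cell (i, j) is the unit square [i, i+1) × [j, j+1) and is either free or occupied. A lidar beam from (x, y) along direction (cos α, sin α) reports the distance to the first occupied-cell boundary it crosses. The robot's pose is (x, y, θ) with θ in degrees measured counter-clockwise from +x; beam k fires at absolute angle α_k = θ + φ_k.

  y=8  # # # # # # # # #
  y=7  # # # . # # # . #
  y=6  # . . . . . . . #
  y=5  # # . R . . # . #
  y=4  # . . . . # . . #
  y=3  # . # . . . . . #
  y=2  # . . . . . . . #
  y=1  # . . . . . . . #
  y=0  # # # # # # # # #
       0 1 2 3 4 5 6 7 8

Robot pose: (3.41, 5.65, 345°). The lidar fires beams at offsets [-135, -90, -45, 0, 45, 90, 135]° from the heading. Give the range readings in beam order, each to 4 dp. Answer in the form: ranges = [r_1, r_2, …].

beam 1: φ=-135°, α=210°
  direction (-0.8660, -0.5000); cell (3,5); t to first gridline: x 0.4734, y 1.3000 (then +1.1547 / +2.0000)
    (2,5) via x @ 0.4734
    (2,4) via y @ 1.3000
    (1,4) via x @ 1.6281
    (0,4) via x @ 2.7828  # hit
  → r_1 = 2.7828
beam 2: φ=-90°, α=255°
  direction (-0.2588, -0.9659); cell (3,5); t to first gridline: x 1.5841, y 0.6729 (then +3.8637 / +1.0353)
    (3,4) via y @ 0.6729
    (2,4) via x @ 1.5841
    (2,3) via y @ 1.7082  # hit
  → r_2 = 1.7082
beam 3: φ=-45°, α=300°
  direction (0.5000, -0.8660); cell (3,5); t to first gridline: x 1.1800, y 0.7506 (then +2.0000 / +1.1547)
    (3,4) via y @ 0.7506
    (4,4) via x @ 1.1800
    (4,3) via y @ 1.9053
    (4,2) via y @ 3.0600
    (5,2) via x @ 3.1800
    (5,1) via y @ 4.2147
    (6,1) via x @ 5.1800
    (6,0) via y @ 5.3694  # hit
  → r_3 = 5.3694
beam 4: φ=0°, α=345°
  direction (0.9659, -0.2588); cell (3,5); t to first gridline: x 0.6108, y 2.5114 (then +1.0353 / +3.8637)
    (4,5) via x @ 0.6108
    (5,5) via x @ 1.6461
    (5,4) via y @ 2.5114  # hit
  → r_4 = 2.5114
beam 5: φ=45°, α=30°
  direction (0.8660, 0.5000); cell (3,5); t to first gridline: x 0.6813, y 0.7000 (then +1.1547 / +2.0000)
    (4,5) via x @ 0.6813
    (4,6) via y @ 0.7000
    (5,6) via x @ 1.8360
    (5,7) via y @ 2.7000  # hit
  → r_5 = 2.7000
beam 6: φ=90°, α=75°
  direction (0.2588, 0.9659); cell (3,5); t to first gridline: x 2.2796, y 0.3623 (then +3.8637 / +1.0353)
    (3,6) via y @ 0.3623
    (3,7) via y @ 1.3976
    (4,7) via x @ 2.2796  # hit
  → r_6 = 2.2796
beam 7: φ=135°, α=120°
  direction (-0.5000, 0.8660); cell (3,5); t to first gridline: x 0.8200, y 0.4041 (then +2.0000 / +1.1547)
    (3,6) via y @ 0.4041
    (2,6) via x @ 0.8200
    (2,7) via y @ 1.5588  # hit
  → r_7 = 1.5588

ranges = [2.7828, 1.7082, 5.3694, 2.5114, 2.7000, 2.2796, 1.5588]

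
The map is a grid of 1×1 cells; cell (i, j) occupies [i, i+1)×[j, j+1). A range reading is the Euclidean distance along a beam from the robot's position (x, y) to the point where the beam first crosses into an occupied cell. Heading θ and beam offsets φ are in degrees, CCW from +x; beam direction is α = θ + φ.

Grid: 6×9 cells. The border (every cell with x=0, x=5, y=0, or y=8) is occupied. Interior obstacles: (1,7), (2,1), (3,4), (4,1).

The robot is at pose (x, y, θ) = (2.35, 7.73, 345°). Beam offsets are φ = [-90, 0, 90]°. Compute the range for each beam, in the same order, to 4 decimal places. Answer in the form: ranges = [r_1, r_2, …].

beam 1: φ=-90°, α=255°
  cosα=-0.2588 sinα=-0.9659 | (2,7) | tMaxX 1.3523 tMaxY 0.7558 | tΔX 3.8637 tΔY 1.0353
    t=0.7558 [y] (2,6)
    t=1.3523 [x] (1,6)
    t=1.7910 [y] (1,5)
    t=2.8263 [y] (1,4)
    t=3.8616 [y] (1,3)
    t=4.8969 [y] (1,2)
    t=5.2160 [x] (0,2) — stop
  → r_1 = 5.2160
beam 2: φ=0°, α=345°
  cosα=0.9659 sinα=-0.2588 | (2,7) | tMaxX 0.6729 tMaxY 2.8205 | tΔX 1.0353 tΔY 3.8637
    t=0.6729 [x] (3,7)
    t=1.7082 [x] (4,7)
    t=2.7435 [x] (5,7) — stop
  → r_2 = 2.7435
beam 3: φ=90°, α=75°
  cosα=0.2588 sinα=0.9659 | (2,7) | tMaxX 2.5114 tMaxY 0.2795 | tΔX 3.8637 tΔY 1.0353
    t=0.2795 [y] (2,8) — stop
  → r_3 = 0.2795

ranges = [5.2160, 2.7435, 0.2795]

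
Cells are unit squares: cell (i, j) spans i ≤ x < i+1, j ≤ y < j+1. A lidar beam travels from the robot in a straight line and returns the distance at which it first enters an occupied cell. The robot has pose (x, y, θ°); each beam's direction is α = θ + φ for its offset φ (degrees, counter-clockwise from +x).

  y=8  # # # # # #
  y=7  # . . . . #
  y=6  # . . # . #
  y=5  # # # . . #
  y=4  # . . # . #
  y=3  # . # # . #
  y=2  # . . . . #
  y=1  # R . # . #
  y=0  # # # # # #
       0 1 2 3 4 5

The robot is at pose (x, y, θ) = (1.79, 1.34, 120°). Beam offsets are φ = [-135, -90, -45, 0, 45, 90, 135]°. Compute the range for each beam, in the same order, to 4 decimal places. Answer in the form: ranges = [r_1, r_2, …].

ranges = [1.2527, 3.7066, 1.7186, 1.5800, 0.8179, 0.6800, 0.3520]

beam 1: φ=-135°, α=345°
  cosα=0.9659 sinα=-0.2588 | (1,1) | tMaxX 0.2174 tMaxY 1.3137 | tΔX 1.0353 tΔY 3.8637
    t=0.2174 [x] (2,1)
    t=1.2527 [x] (3,1) — stop
  → r_1 = 1.2527
beam 2: φ=-90°, α=30°
  cosα=0.8660 sinα=0.5000 | (1,1) | tMaxX 0.2425 tMaxY 1.3200 | tΔX 1.1547 tΔY 2.0000
    t=0.2425 [x] (2,1)
    t=1.3200 [y] (2,2)
    t=1.3972 [x] (3,2)
    t=2.5519 [x] (4,2)
    t=3.3200 [y] (4,3)
    t=3.7066 [x] (5,3) — stop
  → r_2 = 3.7066
beam 3: φ=-45°, α=75°
  cosα=0.2588 sinα=0.9659 | (1,1) | tMaxX 0.8114 tMaxY 0.6833 | tΔX 3.8637 tΔY 1.0353
    t=0.6833 [y] (1,2)
    t=0.8114 [x] (2,2)
    t=1.7186 [y] (2,3) — stop
  → r_3 = 1.7186
beam 4: φ=0°, α=120°
  cosα=-0.5000 sinα=0.8660 | (1,1) | tMaxX 1.5800 tMaxY 0.7621 | tΔX 2.0000 tΔY 1.1547
    t=0.7621 [y] (1,2)
    t=1.5800 [x] (0,2) — stop
  → r_4 = 1.5800
beam 5: φ=45°, α=165°
  cosα=-0.9659 sinα=0.2588 | (1,1) | tMaxX 0.8179 tMaxY 2.5500 | tΔX 1.0353 tΔY 3.8637
    t=0.8179 [x] (0,1) — stop
  → r_5 = 0.8179
beam 6: φ=90°, α=210°
  cosα=-0.8660 sinα=-0.5000 | (1,1) | tMaxX 0.9122 tMaxY 0.6800 | tΔX 1.1547 tΔY 2.0000
    t=0.6800 [y] (1,0) — stop
  → r_6 = 0.6800
beam 7: φ=135°, α=255°
  cosα=-0.2588 sinα=-0.9659 | (1,1) | tMaxX 3.0523 tMaxY 0.3520 | tΔX 3.8637 tΔY 1.0353
    t=0.3520 [y] (1,0) — stop
  → r_7 = 0.3520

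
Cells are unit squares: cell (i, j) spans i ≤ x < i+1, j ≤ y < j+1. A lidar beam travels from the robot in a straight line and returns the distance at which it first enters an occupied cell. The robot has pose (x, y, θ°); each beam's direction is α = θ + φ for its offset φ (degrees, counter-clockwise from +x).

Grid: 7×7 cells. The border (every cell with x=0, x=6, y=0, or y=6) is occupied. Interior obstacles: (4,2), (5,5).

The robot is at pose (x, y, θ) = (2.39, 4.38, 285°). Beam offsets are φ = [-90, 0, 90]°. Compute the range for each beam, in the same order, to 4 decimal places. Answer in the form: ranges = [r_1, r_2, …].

beam 1: φ=-90°, α=195°
  d=(-0.9659,-0.2588)  start (2,4)  tX=0.4038 tY=1.4682  stride 1/|dx|=1.0353 1/|dy|=3.8637
    cross x-line → (1,4), t=0.4038
    cross x-line → (0,4), t=1.4390 (wall)
  → r_1 = 1.4390
beam 2: φ=0°, α=285°
  d=(0.2588,-0.9659)  start (2,4)  tX=2.3569 tY=0.3934  stride 1/|dx|=3.8637 1/|dy|=1.0353
    cross y-line → (2,3), t=0.3934
    cross y-line → (2,2), t=1.4287
    cross x-line → (3,2), t=2.3569
    cross y-line → (3,1), t=2.4640
    cross y-line → (3,0), t=3.4992 (wall)
  → r_2 = 3.4992
beam 3: φ=90°, α=15°
  d=(0.9659,0.2588)  start (2,4)  tX=0.6315 tY=2.3955  stride 1/|dx|=1.0353 1/|dy|=3.8637
    cross x-line → (3,4), t=0.6315
    cross x-line → (4,4), t=1.6668
    cross y-line → (4,5), t=2.3955
    cross x-line → (5,5), t=2.7021 (wall)
  → r_3 = 2.7021

ranges = [1.4390, 3.4992, 2.7021]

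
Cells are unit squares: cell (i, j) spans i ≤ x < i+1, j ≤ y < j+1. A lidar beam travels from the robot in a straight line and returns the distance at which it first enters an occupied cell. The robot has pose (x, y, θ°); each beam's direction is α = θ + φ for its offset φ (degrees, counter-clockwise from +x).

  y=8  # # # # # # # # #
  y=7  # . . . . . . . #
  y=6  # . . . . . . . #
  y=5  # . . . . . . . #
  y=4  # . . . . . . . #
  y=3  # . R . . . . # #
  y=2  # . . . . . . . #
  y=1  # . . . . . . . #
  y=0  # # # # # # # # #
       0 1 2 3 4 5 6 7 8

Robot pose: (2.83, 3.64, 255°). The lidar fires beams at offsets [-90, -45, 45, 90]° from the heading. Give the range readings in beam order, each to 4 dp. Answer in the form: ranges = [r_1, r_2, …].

beam 1: φ=-90°, α=165°
  cosα=-0.9659 sinα=0.2588 | (2,3) | tMaxX 0.8593 tMaxY 1.3909 | tΔX 1.0353 tΔY 3.8637
    t=0.8593 [x] (1,3)
    t=1.3909 [y] (1,4)
    t=1.8946 [x] (0,4) — stop
  → r_1 = 1.8946
beam 2: φ=-45°, α=210°
  cosα=-0.8660 sinα=-0.5000 | (2,3) | tMaxX 0.9584 tMaxY 1.2800 | tΔX 1.1547 tΔY 2.0000
    t=0.9584 [x] (1,3)
    t=1.2800 [y] (1,2)
    t=2.1131 [x] (0,2) — stop
  → r_2 = 2.1131
beam 3: φ=45°, α=300°
  cosα=0.5000 sinα=-0.8660 | (2,3) | tMaxX 0.3400 tMaxY 0.7390 | tΔX 2.0000 tΔY 1.1547
    t=0.3400 [x] (3,3)
    t=0.7390 [y] (3,2)
    t=1.8937 [y] (3,1)
    t=2.3400 [x] (4,1)
    t=3.0484 [y] (4,0) — stop
  → r_3 = 3.0484
beam 4: φ=90°, α=345°
  cosα=0.9659 sinα=-0.2588 | (2,3) | tMaxX 0.1760 tMaxY 2.4728 | tΔX 1.0353 tΔY 3.8637
    t=0.1760 [x] (3,3)
    t=1.2113 [x] (4,3)
    t=2.2465 [x] (5,3)
    t=2.4728 [y] (5,2)
    t=3.2818 [x] (6,2)
    t=4.3171 [x] (7,2)
    t=5.3524 [x] (8,2) — stop
  → r_4 = 5.3524

ranges = [1.8946, 2.1131, 3.0484, 5.3524]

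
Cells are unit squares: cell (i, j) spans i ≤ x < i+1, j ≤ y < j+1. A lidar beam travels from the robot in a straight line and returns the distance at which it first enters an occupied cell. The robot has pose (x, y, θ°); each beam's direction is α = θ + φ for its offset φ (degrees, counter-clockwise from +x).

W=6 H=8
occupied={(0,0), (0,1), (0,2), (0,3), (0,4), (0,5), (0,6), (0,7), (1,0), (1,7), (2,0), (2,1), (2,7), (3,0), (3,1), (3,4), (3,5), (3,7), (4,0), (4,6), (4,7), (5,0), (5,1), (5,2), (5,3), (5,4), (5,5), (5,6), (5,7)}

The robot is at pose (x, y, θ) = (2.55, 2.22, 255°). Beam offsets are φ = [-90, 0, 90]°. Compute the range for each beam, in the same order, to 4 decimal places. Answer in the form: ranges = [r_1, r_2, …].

beam 1: φ=-90°, α=165°
  cosα=-0.9659 sinα=0.2588 | (2,2) | tMaxX 0.5694 tMaxY 3.0137 | tΔX 1.0353 tΔY 3.8637
    t=0.5694 [x] (1,2)
    t=1.6047 [x] (0,2) — stop
  → r_1 = 1.6047
beam 2: φ=0°, α=255°
  cosα=-0.2588 sinα=-0.9659 | (2,2) | tMaxX 2.1250 tMaxY 0.2278 | tΔX 3.8637 tΔY 1.0353
    t=0.2278 [y] (2,1) — stop
  → r_2 = 0.2278
beam 3: φ=90°, α=345°
  cosα=0.9659 sinα=-0.2588 | (2,2) | tMaxX 0.4659 tMaxY 0.8500 | tΔX 1.0353 tΔY 3.8637
    t=0.4659 [x] (3,2)
    t=0.8500 [y] (3,1) — stop
  → r_3 = 0.8500

ranges = [1.6047, 0.2278, 0.8500]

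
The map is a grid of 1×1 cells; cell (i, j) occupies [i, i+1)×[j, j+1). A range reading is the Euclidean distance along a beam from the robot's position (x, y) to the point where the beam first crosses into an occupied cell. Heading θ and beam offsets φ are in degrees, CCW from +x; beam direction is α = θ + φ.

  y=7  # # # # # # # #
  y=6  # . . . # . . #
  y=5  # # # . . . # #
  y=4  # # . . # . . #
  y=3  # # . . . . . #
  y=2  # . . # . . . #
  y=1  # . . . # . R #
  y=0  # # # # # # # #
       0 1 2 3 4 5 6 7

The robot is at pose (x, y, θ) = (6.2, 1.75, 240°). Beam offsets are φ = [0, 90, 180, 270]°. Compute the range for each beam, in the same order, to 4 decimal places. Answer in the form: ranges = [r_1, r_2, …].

beam 1: φ=0°, α=240°
  d=(-0.5000,-0.8660)  start (6,1)  tX=0.4000 tY=0.8660  stride 1/|dx|=2.0000 1/|dy|=1.1547
    cross x-line → (5,1), t=0.4000
    cross y-line → (5,0), t=0.8660 (wall)
  → r_1 = 0.8660
beam 2: φ=90°, α=330°
  d=(0.8660,-0.5000)  start (6,1)  tX=0.9238 tY=1.5000  stride 1/|dx|=1.1547 1/|dy|=2.0000
    cross x-line → (7,1), t=0.9238 (wall)
  → r_2 = 0.9238
beam 3: φ=180°, α=60°
  d=(0.5000,0.8660)  start (6,1)  tX=1.6000 tY=0.2887  stride 1/|dx|=2.0000 1/|dy|=1.1547
    cross y-line → (6,2), t=0.2887
    cross y-line → (6,3), t=1.4434
    cross x-line → (7,3), t=1.6000 (wall)
  → r_3 = 1.6000
beam 4: φ=270°, α=150°
  d=(-0.8660,0.5000)  start (6,1)  tX=0.2309 tY=0.5000  stride 1/|dx|=1.1547 1/|dy|=2.0000
    cross x-line → (5,1), t=0.2309
    cross y-line → (5,2), t=0.5000
    cross x-line → (4,2), t=1.3856
    cross y-line → (4,3), t=2.5000
    cross x-line → (3,3), t=2.5403
    cross x-line → (2,3), t=3.6950
    cross y-line → (2,4), t=4.5000
    cross x-line → (1,4), t=4.8497 (wall)
  → r_4 = 4.8497

ranges = [0.8660, 0.9238, 1.6000, 4.8497]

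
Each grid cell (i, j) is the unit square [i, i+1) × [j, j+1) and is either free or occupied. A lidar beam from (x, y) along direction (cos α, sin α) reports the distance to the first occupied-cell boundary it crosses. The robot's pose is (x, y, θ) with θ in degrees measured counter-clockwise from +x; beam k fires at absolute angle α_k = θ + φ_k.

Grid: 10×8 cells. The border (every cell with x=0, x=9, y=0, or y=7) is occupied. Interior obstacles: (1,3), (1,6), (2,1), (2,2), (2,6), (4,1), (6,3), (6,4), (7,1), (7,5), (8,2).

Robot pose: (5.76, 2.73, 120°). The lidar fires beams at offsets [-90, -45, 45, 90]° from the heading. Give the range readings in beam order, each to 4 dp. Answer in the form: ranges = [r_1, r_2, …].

beam 1: φ=-90°, α=30°
  dir = (cos 30°, sin 30°) = (0.8660, 0.5000); from cell (5,2)
  next x-line at t=0.2771, next y-line at t=0.5400; Δt_x=1.1547, Δt_y=2.0000
    x: enter (6,2) at t=0.2771
    y: enter (6,3) at t=0.5400 ← occupied
  → r_1 = 0.5400
beam 2: φ=-45°, α=75°
  dir = (cos 75°, sin 75°) = (0.2588, 0.9659); from cell (5,2)
  next x-line at t=0.9273, next y-line at t=0.2795; Δt_x=3.8637, Δt_y=1.0353
    y: enter (5,3) at t=0.2795
    x: enter (6,3) at t=0.9273 ← occupied
  → r_2 = 0.9273
beam 3: φ=45°, α=165°
  dir = (cos 165°, sin 165°) = (-0.9659, 0.2588); from cell (5,2)
  next x-line at t=0.7868, next y-line at t=1.0432; Δt_x=1.0353, Δt_y=3.8637
    x: enter (4,2) at t=0.7868
    y: enter (4,3) at t=1.0432
    x: enter (3,3) at t=1.8221
    x: enter (2,3) at t=2.8574
    x: enter (1,3) at t=3.8926 ← occupied
  → r_3 = 3.8926
beam 4: φ=90°, α=210°
  dir = (cos 210°, sin 210°) = (-0.8660, -0.5000); from cell (5,2)
  next x-line at t=0.8776, next y-line at t=1.4600; Δt_x=1.1547, Δt_y=2.0000
    x: enter (4,2) at t=0.8776
    y: enter (4,1) at t=1.4600 ← occupied
  → r_4 = 1.4600

ranges = [0.5400, 0.9273, 3.8926, 1.4600]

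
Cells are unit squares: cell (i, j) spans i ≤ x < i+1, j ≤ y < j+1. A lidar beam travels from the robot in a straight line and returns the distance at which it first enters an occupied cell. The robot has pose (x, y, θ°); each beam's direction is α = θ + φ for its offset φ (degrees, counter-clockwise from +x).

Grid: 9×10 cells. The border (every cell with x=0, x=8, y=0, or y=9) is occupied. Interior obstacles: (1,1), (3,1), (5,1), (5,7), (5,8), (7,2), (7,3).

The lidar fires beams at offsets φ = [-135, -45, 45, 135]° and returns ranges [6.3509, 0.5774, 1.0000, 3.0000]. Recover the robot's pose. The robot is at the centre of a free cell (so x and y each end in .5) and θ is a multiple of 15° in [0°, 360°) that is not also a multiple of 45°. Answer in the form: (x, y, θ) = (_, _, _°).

Enumerate (i+0.5, j+0.5, θ) over the 49 free cells and 16 admissible headings. For each, cast all 4 beams and compare to the given ranges.
  (3.5, 2.5, 105°): beam 1 = 1.7321 ≠ 6.3509 ✗
  (1.5, 7.5, 345°): beam 1 = 0.5774 ≠ 6.3509 ✗
  (1.5, 6.5, 165°): beam 1 = 4.0415 ≠ 6.3509 ✗
  …
  (4.5, 7.5, 15°): r_1=6.3509, r_2=0.5774, r_3=1.0000, r_4=3.0000 — all match ✓
Only this pose fits every beam.

(x, y, θ) = (4.5, 7.5, 15°)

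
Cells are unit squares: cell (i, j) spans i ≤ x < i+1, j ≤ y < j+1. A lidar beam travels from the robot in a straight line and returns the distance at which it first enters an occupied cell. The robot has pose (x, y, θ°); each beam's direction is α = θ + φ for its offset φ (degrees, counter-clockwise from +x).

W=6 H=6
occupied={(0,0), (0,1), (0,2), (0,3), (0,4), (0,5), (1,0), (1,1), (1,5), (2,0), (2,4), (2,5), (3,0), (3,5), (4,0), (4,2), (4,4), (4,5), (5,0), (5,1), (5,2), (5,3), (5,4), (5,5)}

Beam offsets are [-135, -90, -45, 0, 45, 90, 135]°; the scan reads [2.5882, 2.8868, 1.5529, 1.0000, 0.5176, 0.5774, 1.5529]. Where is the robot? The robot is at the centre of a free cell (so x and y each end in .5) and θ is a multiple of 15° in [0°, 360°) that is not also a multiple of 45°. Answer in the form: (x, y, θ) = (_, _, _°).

The pose lattice has 12·16 = 192 candidates. Test each by forward raycasting.
  (3.5, 3.5, 285°): beam 1 = 1.0000 ≠ 2.5882 ✗
  (1.5, 3.5, 210°): beam 1 = 1.5529 ≠ 2.5882 ✗
  (3.5, 3.5, 210°): beam 1 = 1.5529 ≠ 2.5882 ✗
  (3.5, 3.5, 120°): beam 1 = 1.5529 ≠ 2.5882 ✗
  …
  (3.5, 1.5, 210°): r_1=2.5882, r_2=2.8868, r_3=1.5529, r_4=1.0000, r_5=0.5176, r_6=0.5774, r_7=1.5529 — all match ✓
Only this pose fits every beam.

(x, y, θ) = (3.5, 1.5, 210°)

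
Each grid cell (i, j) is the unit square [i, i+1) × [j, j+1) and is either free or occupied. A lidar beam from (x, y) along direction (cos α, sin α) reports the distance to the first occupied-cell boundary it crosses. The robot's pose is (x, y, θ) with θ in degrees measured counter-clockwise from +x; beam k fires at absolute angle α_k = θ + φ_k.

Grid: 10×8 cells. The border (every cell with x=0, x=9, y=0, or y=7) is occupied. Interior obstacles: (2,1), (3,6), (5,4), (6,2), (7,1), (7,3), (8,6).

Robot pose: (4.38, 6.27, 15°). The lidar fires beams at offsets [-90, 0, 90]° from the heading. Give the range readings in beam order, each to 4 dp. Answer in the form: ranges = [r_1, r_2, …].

ranges = [5.4559, 2.8205, 0.7558]

beam 1: φ=-90°, α=285°
  cosα=0.2588 sinα=-0.9659 | (4,6) | tMaxX 2.3955 tMaxY 0.2795 | tΔX 3.8637 tΔY 1.0353
    t=0.2795 [y] (4,5)
    t=1.3148 [y] (4,4)
    t=2.3501 [y] (4,3)
    t=2.3955 [x] (5,3)
    t=3.3854 [y] (5,2)
    t=4.4206 [y] (5,1)
    t=5.4559 [y] (5,0) — stop
  → r_1 = 5.4559
beam 2: φ=0°, α=15°
  cosα=0.9659 sinα=0.2588 | (4,6) | tMaxX 0.6419 tMaxY 2.8205 | tΔX 1.0353 tΔY 3.8637
    t=0.6419 [x] (5,6)
    t=1.6771 [x] (6,6)
    t=2.7124 [x] (7,6)
    t=2.8205 [y] (7,7) — stop
  → r_2 = 2.8205
beam 3: φ=90°, α=105°
  cosα=-0.2588 sinα=0.9659 | (4,6) | tMaxX 1.4682 tMaxY 0.7558 | tΔX 3.8637 tΔY 1.0353
    t=0.7558 [y] (4,7) — stop
  → r_3 = 0.7558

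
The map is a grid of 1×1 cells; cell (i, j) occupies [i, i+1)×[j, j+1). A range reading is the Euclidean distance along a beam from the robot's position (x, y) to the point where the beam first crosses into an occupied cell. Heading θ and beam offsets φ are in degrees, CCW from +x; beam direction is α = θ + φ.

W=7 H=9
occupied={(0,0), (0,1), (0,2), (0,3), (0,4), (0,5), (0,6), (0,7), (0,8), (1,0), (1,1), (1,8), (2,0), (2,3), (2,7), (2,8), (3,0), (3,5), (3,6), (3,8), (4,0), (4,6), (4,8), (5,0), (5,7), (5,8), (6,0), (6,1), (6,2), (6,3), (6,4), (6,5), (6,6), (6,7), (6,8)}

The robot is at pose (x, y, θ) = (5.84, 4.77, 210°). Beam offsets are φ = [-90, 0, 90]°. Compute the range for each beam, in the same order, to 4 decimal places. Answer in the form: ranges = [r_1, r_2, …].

ranges = [1.6800, 3.2793, 0.3200]

beam 1: φ=-90°, α=120°
  cosα=-0.5000 sinα=0.8660 | (5,4) | tMaxX 1.6800 tMaxY 0.2656 | tΔX 2.0000 tΔY 1.1547
    t=0.2656 [y] (5,5)
    t=1.4203 [y] (5,6)
    t=1.6800 [x] (4,6) — stop
  → r_1 = 1.6800
beam 2: φ=0°, α=210°
  cosα=-0.8660 sinα=-0.5000 | (5,4) | tMaxX 0.9699 tMaxY 1.5400 | tΔX 1.1547 tΔY 2.0000
    t=0.9699 [x] (4,4)
    t=1.5400 [y] (4,3)
    t=2.1246 [x] (3,3)
    t=3.2793 [x] (2,3) — stop
  → r_2 = 3.2793
beam 3: φ=90°, α=300°
  cosα=0.5000 sinα=-0.8660 | (5,4) | tMaxX 0.3200 tMaxY 0.8891 | tΔX 2.0000 tΔY 1.1547
    t=0.3200 [x] (6,4) — stop
  → r_3 = 0.3200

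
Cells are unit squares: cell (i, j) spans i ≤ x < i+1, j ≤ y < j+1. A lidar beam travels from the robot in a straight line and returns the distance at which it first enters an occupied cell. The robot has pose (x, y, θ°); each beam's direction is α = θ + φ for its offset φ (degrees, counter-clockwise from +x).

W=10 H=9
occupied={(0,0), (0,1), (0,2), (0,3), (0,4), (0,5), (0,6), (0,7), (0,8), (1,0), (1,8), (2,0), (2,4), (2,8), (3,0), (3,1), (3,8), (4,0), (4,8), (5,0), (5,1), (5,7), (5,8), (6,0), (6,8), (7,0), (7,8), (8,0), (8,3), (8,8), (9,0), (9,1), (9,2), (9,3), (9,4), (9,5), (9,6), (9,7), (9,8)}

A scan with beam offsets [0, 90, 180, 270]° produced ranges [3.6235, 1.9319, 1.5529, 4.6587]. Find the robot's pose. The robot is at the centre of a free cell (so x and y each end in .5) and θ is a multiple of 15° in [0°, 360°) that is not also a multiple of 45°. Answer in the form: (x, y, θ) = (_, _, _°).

(x, y, θ) = (6.5, 3.5, 165°)

The pose lattice has 51·16 = 816 candidates. Test each by forward raycasting.
  (8.5, 5.5, 165°): beam 1 = 7.7646 ≠ 3.6235 ✗
  (6.5, 7.5, 60°): beam 1 = 0.5774 ≠ 3.6235 ✗
  (6.5, 4.5, 30°): beam 1 = 2.8868 ≠ 3.6235 ✗
  (7.5, 3.5, 255°): beam 1 = 2.5882 ≠ 3.6235 ✗
  …
  (6.5, 3.5, 165°): r_1=3.6235, r_2=1.9319, r_3=1.5529, r_4=4.6587 — all match ✓
Only this pose fits every beam.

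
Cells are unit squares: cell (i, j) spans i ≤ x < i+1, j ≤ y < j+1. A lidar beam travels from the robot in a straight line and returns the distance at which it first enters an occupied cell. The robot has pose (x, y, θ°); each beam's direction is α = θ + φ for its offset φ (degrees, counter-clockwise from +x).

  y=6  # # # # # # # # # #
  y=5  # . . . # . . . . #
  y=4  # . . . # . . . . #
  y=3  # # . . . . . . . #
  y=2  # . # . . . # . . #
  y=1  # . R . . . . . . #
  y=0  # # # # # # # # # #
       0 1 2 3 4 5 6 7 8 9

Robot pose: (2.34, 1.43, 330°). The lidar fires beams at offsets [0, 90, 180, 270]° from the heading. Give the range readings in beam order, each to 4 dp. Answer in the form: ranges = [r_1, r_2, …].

ranges = [0.8600, 0.6582, 1.5473, 0.4965]

beam 1: φ=0°, α=330°
  direction (0.8660, -0.5000); cell (2,1); t to first gridline: x 0.7621, y 0.8600 (then +1.1547 / +2.0000)
    (3,1) via x @ 0.7621
    (3,0) via y @ 0.8600  # hit
  → r_1 = 0.8600
beam 2: φ=90°, α=60°
  direction (0.5000, 0.8660); cell (2,1); t to first gridline: x 1.3200, y 0.6582 (then +2.0000 / +1.1547)
    (2,2) via y @ 0.6582  # hit
  → r_2 = 0.6582
beam 3: φ=180°, α=150°
  direction (-0.8660, 0.5000); cell (2,1); t to first gridline: x 0.3926, y 1.1400 (then +1.1547 / +2.0000)
    (1,1) via x @ 0.3926
    (1,2) via y @ 1.1400
    (0,2) via x @ 1.5473  # hit
  → r_3 = 1.5473
beam 4: φ=270°, α=240°
  direction (-0.5000, -0.8660); cell (2,1); t to first gridline: x 0.6800, y 0.4965 (then +2.0000 / +1.1547)
    (2,0) via y @ 0.4965  # hit
  → r_4 = 0.4965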